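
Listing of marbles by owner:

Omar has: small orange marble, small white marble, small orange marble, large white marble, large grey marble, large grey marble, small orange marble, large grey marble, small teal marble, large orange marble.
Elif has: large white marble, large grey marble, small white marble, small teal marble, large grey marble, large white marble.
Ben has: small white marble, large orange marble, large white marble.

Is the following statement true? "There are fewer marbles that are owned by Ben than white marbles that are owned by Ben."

False

Count of marbles owned by Ben: 3.
Count of white marbles owned by Ben: 2.
The claim requires 3 < 2, which does not hold.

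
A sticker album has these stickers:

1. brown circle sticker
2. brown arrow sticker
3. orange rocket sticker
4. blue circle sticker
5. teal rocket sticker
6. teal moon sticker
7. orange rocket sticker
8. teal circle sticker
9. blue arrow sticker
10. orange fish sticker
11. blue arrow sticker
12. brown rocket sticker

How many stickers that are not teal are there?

Total stickers: 12; with the excluded value: 3; remaining 12 − 3 = 9.

9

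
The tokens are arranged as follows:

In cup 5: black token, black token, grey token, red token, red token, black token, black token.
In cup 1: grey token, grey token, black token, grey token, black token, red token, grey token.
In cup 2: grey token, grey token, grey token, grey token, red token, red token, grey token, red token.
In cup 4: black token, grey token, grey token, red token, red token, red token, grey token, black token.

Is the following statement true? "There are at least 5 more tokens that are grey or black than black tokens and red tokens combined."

False

|tokens that are grey or black| = 21.
black tokens: 8; red tokens: 9; combined: 8 + 9 = 17.
The claim requires 21 − 17 = 4 ≥ 5, which does not hold.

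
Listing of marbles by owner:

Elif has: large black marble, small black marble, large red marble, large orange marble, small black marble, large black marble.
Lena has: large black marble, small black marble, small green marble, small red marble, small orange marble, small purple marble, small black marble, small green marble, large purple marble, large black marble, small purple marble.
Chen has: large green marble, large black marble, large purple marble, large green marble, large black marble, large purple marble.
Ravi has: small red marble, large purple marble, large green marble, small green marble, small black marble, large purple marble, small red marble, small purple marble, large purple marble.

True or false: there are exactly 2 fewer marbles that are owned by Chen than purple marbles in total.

False

|marbles owned by Chen| = 6.
|purple marbles| = 9.
The claim requires 9 − 6 (= 3) to equal 2, which does not hold.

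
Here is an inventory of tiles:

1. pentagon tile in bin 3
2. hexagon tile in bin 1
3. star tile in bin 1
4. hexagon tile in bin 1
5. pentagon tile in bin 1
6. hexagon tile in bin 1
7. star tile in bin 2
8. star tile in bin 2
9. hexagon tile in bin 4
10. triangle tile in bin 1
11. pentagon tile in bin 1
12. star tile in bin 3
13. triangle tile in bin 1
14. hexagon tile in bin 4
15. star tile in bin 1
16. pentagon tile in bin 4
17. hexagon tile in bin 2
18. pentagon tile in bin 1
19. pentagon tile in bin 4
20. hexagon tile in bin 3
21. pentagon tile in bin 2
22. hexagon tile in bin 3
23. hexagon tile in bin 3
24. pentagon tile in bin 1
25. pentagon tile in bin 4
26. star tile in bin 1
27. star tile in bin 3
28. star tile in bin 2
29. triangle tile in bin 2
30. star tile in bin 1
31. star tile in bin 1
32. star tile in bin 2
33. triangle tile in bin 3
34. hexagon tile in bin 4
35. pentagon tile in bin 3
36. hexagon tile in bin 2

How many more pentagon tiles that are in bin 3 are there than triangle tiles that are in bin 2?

pentagon tiles in bin 3: 2.
triangle tiles in bin 2: 1.
2 − 1 = 1.

1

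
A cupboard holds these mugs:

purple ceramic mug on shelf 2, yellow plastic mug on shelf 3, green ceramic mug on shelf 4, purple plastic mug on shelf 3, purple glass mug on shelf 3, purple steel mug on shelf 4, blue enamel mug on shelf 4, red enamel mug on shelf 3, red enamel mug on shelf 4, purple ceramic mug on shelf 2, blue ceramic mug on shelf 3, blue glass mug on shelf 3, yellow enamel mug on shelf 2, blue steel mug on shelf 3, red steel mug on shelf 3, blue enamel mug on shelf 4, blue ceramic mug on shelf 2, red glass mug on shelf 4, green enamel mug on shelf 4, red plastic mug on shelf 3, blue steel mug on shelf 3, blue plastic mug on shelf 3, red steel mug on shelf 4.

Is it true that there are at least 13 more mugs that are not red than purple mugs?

False

|mugs that are not red| = 17.
|purple mugs| = 5.
The claim requires 17 − 5 = 12 ≥ 13, which does not hold.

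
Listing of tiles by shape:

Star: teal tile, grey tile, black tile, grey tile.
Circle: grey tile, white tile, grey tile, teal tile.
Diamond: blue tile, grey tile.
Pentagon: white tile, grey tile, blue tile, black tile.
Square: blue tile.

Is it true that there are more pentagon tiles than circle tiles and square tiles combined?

False

|pentagon tiles| = 4.
circle tiles: 4; square tiles: 1; combined: 4 + 1 = 5.
The claim requires 4 > 5, which does not hold.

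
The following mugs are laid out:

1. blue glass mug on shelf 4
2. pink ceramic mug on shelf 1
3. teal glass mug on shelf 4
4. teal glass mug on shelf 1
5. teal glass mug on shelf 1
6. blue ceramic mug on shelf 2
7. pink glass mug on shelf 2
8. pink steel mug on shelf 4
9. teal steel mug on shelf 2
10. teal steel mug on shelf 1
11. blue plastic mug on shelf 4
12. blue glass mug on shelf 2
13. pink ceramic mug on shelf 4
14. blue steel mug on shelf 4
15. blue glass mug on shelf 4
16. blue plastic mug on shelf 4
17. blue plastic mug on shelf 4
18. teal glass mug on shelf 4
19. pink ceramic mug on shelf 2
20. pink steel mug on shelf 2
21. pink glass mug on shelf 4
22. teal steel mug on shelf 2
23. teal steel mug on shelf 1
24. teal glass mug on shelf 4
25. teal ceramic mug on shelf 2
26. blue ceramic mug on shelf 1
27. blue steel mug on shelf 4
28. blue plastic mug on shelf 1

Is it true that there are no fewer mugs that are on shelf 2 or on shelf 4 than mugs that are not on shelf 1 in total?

True

|mugs on shelf 2 or on shelf 4| = 21.
|mugs that are not on shelf 1| = 21.
The claim requires 21 ≥ 21, which holds.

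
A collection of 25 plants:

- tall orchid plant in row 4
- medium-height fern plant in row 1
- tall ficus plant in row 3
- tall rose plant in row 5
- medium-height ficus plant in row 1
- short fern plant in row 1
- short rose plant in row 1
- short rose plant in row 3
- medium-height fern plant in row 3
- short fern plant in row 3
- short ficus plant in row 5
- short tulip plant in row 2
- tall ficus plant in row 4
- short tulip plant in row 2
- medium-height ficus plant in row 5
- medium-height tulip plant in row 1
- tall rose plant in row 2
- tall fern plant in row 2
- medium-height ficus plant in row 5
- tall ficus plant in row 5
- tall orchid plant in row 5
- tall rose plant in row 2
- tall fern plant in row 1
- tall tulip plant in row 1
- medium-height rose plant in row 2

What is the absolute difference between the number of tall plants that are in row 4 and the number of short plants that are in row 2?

tall plants in row 4: 2. short plants in row 2: 2.
|2 − 2| = 2 − 2 = 0.

0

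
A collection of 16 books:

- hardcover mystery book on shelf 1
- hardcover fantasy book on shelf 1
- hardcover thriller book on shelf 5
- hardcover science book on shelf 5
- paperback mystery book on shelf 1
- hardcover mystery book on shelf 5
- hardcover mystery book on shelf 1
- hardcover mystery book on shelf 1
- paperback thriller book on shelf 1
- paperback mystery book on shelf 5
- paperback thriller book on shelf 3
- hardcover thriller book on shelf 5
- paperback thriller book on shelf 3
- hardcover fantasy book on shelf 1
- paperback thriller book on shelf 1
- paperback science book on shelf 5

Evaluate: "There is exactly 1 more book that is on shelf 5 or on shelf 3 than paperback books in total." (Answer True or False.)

True

|books on shelf 5 or on shelf 3| = 8.
|paperback books| = 7.
The claim requires 8 − 7 (= 1) to equal 1, which holds.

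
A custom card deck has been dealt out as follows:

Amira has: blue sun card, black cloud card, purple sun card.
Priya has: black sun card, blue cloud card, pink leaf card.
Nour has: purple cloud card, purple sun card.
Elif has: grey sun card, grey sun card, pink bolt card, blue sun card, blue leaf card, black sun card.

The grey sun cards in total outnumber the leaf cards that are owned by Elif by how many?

grey sun cards: 2.
leaf cards owned by Elif: 1.
2 − 1 = 1.

1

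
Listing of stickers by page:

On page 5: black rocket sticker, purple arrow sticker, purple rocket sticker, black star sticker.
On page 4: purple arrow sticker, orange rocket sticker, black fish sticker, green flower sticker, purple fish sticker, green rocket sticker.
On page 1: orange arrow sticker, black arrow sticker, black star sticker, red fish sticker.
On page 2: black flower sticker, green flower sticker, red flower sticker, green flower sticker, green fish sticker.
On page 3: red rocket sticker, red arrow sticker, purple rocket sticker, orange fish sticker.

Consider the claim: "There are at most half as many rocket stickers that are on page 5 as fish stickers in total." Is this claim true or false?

True

There are 2 rocket stickers on page 5.
There are 5 fish stickers.
The claim requires 2 × 2 = 4 ≤ 5, which holds.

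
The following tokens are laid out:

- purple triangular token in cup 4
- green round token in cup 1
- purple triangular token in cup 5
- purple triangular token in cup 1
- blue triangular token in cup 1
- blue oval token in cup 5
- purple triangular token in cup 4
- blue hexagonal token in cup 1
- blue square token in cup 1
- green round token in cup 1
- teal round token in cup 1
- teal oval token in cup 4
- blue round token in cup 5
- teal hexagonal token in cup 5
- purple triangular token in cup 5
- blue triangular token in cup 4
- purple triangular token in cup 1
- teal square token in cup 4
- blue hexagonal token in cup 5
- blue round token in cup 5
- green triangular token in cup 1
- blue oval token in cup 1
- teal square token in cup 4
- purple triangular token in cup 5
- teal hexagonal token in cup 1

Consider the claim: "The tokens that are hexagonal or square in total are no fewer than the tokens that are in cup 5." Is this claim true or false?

There are 7 tokens that are hexagonal or square.
There are 8 tokens in cup 5.
The claim requires 7 ≥ 8, which does not hold.

False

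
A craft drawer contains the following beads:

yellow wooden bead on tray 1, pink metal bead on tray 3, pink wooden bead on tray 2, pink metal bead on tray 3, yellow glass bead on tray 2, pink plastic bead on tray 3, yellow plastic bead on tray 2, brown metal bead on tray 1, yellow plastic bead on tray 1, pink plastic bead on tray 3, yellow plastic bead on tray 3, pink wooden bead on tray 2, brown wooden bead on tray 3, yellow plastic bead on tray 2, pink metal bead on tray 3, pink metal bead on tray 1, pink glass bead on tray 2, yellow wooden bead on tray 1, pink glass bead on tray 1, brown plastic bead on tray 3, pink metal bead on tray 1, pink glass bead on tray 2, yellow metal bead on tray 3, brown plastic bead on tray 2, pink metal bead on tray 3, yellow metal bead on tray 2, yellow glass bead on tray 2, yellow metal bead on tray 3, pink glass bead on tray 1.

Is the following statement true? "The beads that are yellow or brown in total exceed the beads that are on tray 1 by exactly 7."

beads that are yellow or brown: 15.
beads on tray 1: 8.
The claim requires 15 − 8 (= 7) to equal 7, which holds.

True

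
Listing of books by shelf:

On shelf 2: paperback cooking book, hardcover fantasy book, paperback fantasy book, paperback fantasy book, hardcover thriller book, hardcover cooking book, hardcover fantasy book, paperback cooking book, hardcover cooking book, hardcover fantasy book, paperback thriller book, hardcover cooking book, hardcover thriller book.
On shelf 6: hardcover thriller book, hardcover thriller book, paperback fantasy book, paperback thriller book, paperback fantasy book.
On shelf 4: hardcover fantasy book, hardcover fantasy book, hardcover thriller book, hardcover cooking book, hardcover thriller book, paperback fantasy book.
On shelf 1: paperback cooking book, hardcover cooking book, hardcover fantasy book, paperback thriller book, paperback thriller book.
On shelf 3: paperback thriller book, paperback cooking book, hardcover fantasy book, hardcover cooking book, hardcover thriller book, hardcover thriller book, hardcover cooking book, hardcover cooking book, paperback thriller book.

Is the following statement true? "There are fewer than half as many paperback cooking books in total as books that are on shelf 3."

True

|paperback cooking books| = 4.
|books on shelf 3| = 9.
The claim requires 2 × 4 = 8 < 9, which holds.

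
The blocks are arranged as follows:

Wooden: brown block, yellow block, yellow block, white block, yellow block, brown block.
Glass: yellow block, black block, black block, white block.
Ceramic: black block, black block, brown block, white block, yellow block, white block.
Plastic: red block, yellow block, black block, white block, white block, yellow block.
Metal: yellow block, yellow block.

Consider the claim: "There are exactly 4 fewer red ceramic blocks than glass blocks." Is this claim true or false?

|red ceramic blocks| = 0.
|glass blocks| = 4.
The claim requires 4 − 0 (= 4) to equal 4, which holds.

True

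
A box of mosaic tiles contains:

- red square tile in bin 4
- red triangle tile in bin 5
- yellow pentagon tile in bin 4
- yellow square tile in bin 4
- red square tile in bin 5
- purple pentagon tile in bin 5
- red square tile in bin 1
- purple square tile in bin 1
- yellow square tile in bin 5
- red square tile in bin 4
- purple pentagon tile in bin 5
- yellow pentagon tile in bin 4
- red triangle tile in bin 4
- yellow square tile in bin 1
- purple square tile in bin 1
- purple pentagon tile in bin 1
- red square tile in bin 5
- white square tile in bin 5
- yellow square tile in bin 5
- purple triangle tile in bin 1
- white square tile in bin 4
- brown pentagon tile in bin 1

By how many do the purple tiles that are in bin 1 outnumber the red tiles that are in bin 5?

purple tiles in bin 1: 4.
red tiles in bin 5: 3.
4 − 3 = 1.

1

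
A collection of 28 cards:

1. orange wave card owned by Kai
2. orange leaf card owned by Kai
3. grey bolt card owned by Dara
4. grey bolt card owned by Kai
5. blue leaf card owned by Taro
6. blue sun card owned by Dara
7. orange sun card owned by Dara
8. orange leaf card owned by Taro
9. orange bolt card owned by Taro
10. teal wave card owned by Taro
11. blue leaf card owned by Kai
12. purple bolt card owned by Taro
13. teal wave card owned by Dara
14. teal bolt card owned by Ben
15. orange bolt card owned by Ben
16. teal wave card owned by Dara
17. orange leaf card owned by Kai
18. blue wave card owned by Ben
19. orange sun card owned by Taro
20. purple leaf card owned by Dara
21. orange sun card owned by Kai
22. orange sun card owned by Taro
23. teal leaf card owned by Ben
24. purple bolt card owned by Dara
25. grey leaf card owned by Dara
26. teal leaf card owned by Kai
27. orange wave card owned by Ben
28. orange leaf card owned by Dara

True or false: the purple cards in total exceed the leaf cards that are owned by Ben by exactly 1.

False

|purple cards| = 3.
|leaf cards owned by Ben| = 1.
The claim requires 3 − 1 (= 2) to equal 1, which does not hold.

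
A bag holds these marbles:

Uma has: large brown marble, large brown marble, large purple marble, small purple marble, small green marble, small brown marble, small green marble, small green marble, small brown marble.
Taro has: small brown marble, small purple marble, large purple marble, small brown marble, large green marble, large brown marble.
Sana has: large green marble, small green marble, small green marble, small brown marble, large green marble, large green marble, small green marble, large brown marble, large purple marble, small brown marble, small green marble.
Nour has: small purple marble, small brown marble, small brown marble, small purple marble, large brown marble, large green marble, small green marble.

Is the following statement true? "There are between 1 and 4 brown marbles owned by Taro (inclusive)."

|brown marbles owned by Taro| = 3.
The claim requires 1 ≤ 3 ≤ 4, which holds.

True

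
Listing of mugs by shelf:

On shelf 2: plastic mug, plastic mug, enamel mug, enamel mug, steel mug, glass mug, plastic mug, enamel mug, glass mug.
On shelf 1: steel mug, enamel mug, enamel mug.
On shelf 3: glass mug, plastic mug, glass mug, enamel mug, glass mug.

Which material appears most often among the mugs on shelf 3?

Counts by material (restricted to mugs on shelf 3): glass 3, enamel 1, plastic 1.
The maximum is 3, held uniquely by glass.

glass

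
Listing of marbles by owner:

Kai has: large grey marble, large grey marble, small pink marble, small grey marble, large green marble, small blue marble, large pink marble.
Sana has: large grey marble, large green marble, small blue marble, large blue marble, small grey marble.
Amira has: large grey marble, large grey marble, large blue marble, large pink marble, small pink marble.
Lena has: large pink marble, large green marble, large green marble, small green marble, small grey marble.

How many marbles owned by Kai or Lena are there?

Kai: 7; Lena: 5; together 7 + 5 = 12.

12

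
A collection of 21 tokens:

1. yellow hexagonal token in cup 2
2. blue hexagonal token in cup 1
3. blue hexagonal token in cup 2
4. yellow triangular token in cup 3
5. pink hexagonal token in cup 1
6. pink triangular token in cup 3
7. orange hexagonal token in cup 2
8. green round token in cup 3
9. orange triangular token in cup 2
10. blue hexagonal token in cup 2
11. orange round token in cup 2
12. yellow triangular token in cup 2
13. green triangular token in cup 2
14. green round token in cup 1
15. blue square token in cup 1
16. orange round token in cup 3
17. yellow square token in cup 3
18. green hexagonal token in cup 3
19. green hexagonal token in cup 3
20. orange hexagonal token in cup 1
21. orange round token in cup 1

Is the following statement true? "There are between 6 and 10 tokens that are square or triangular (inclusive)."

True

There are 7 tokens that are square or triangular.
The claim requires 6 ≤ 7 ≤ 10, which holds.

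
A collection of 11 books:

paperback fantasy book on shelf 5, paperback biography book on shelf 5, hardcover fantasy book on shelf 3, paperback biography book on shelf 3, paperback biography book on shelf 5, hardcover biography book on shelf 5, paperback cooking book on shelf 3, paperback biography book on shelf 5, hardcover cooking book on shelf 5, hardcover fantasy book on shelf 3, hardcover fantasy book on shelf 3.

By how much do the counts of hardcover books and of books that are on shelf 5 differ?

hardcover books: 5. books on shelf 5: 6.
|5 − 6| = 6 − 5 = 1.

1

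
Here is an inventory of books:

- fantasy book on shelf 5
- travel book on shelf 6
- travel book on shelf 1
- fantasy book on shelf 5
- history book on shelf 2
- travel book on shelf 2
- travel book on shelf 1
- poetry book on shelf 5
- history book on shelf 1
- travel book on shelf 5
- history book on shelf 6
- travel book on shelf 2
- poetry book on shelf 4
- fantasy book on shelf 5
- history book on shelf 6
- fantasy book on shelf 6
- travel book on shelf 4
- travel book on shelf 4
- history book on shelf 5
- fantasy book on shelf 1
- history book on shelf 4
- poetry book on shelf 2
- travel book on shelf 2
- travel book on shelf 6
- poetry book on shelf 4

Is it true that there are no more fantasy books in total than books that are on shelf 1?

False

There are 5 fantasy books.
There are 4 books on shelf 1.
The claim requires 5 ≤ 4, which does not hold.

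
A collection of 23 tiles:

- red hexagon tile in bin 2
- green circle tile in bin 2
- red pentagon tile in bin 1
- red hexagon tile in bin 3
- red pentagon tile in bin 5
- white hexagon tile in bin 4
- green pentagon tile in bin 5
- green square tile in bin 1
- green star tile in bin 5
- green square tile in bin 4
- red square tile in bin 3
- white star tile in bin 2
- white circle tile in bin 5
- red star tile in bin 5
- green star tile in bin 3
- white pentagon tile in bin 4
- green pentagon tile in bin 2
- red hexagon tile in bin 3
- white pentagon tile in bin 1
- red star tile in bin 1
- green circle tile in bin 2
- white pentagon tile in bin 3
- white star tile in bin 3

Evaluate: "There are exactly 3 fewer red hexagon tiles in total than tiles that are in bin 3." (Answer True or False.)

|red hexagon tiles| = 3.
|tiles in bin 3| = 6.
The claim requires 6 − 3 (= 3) to equal 3, which holds.

True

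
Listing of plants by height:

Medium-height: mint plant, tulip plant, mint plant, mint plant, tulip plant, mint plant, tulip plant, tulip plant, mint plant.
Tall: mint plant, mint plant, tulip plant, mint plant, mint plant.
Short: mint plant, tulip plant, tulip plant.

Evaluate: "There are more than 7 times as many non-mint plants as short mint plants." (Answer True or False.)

False

There are 7 non-mint plants.
There is 1 short mint plant.
The claim requires 7 > 7 × 1 = 7, which does not hold.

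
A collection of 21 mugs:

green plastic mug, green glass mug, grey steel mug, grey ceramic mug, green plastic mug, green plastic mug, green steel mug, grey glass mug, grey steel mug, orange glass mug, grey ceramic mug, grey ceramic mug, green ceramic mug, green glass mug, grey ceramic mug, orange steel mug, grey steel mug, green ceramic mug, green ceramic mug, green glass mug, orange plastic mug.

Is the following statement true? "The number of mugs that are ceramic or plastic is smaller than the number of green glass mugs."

|mugs that are ceramic or plastic| = 11.
|green glass mugs| = 3.
The claim requires 11 < 3, which does not hold.

False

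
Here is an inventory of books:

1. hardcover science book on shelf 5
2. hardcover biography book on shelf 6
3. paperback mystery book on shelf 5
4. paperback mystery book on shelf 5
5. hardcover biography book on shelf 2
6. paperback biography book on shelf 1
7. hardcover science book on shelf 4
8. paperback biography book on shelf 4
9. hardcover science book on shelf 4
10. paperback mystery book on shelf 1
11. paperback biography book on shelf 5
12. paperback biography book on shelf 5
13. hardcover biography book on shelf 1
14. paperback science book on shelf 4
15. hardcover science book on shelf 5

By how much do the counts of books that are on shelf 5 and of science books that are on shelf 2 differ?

6

books on shelf 5: 6. science books on shelf 2: 0.
|6 − 0| = 6 − 0 = 6.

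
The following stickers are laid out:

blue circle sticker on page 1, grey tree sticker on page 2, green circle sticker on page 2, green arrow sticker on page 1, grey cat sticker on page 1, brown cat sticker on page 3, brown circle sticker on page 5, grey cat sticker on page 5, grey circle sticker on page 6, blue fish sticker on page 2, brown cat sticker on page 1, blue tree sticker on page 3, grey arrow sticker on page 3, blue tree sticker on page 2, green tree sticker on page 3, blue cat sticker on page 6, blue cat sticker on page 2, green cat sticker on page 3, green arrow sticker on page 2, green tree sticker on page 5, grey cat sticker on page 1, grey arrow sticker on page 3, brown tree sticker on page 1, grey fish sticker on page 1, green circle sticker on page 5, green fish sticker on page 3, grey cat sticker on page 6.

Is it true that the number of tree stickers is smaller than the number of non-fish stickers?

True

|tree stickers| = 6.
|non-fish stickers| = 24.
The claim requires 6 < 24, which holds.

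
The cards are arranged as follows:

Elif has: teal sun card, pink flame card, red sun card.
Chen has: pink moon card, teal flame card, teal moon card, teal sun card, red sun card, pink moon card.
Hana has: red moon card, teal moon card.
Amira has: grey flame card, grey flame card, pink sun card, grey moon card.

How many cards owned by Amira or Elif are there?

Amira: 4; Elif: 3; together 4 + 3 = 7.

7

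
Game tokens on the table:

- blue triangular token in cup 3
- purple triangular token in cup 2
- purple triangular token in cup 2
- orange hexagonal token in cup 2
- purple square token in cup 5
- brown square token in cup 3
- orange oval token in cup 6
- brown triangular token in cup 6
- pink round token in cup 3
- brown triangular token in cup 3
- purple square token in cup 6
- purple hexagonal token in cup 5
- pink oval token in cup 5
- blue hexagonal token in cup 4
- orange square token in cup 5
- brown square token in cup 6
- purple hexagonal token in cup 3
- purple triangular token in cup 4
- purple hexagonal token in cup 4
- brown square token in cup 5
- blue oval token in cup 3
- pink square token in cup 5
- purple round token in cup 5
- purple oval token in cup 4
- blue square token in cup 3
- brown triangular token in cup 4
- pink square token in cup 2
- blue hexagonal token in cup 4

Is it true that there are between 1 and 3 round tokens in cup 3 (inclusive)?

True

There is 1 round token in cup 3.
The claim requires 1 ≤ 1 ≤ 3, which holds.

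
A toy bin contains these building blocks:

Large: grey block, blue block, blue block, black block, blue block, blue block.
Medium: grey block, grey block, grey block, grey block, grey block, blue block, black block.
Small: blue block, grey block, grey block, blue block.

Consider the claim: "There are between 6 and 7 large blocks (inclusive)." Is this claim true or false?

True

There are 6 large blocks.
The claim requires 6 ≤ 6 ≤ 7, which holds.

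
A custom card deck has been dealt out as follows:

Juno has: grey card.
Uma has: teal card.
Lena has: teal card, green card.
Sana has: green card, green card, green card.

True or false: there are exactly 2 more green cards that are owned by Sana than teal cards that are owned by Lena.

True

green cards owned by Sana: 3.
teal cards owned by Lena: 1.
The claim requires 3 − 1 (= 2) to equal 2, which holds.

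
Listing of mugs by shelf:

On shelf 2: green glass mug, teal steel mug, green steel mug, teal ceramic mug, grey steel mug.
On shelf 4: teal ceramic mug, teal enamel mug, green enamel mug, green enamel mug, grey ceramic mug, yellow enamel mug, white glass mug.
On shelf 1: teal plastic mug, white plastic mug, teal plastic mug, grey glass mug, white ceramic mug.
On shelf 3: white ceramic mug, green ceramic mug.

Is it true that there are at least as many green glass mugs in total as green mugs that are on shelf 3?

|green glass mugs| = 1.
|green mugs on shelf 3| = 1.
The claim requires 1 ≥ 1, which holds.

True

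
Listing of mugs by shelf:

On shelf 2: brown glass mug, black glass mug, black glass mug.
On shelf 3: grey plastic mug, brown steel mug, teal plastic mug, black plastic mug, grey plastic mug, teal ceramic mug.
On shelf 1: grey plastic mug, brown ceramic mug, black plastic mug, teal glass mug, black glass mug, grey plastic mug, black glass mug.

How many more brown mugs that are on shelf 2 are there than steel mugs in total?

brown mugs on shelf 2: 1.
steel mugs: 1.
1 − 1 = 0.

0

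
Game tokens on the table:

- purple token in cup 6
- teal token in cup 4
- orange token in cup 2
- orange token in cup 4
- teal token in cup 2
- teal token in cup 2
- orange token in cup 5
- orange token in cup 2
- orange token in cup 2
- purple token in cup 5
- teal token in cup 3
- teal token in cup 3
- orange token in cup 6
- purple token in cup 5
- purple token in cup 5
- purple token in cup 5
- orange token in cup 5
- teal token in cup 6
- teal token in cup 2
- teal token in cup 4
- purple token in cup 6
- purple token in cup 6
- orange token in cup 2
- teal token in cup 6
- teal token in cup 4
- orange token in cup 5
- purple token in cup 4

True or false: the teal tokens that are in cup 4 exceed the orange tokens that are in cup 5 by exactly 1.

teal tokens in cup 4: 3.
orange tokens in cup 5: 3.
The claim requires 3 − 3 (= 0) to equal 1, which does not hold.

False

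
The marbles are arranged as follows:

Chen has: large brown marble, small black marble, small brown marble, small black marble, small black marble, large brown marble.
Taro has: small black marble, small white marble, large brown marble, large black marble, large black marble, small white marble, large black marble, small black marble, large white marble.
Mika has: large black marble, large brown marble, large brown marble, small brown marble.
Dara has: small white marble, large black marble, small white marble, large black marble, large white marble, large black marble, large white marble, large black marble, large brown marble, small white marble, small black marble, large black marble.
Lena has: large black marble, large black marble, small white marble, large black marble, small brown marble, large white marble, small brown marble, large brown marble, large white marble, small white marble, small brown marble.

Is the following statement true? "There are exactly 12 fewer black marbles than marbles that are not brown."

True

black marbles: 18.
marbles that are not brown: 30.
The claim requires 30 − 18 (= 12) to equal 12, which holds.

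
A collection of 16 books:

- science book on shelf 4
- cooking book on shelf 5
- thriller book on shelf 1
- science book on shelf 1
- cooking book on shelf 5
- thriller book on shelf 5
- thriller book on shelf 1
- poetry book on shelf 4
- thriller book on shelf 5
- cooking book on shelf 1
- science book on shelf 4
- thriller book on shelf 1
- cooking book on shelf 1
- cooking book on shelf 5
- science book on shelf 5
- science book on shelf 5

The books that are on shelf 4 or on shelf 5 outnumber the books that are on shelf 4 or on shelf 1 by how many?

books on shelf 4 or on shelf 5: 10.
books on shelf 4 or on shelf 1: 9.
10 − 9 = 1.

1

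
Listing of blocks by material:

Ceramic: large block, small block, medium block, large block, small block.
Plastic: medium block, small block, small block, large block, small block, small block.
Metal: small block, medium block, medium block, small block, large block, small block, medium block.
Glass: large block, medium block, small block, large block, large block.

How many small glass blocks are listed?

1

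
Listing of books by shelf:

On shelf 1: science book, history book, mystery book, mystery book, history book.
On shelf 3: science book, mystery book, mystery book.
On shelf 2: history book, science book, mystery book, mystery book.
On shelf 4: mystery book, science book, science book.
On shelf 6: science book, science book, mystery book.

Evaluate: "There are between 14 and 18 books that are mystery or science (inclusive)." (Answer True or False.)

True

There are 15 books that are mystery or science.
The claim requires 14 ≤ 15 ≤ 18, which holds.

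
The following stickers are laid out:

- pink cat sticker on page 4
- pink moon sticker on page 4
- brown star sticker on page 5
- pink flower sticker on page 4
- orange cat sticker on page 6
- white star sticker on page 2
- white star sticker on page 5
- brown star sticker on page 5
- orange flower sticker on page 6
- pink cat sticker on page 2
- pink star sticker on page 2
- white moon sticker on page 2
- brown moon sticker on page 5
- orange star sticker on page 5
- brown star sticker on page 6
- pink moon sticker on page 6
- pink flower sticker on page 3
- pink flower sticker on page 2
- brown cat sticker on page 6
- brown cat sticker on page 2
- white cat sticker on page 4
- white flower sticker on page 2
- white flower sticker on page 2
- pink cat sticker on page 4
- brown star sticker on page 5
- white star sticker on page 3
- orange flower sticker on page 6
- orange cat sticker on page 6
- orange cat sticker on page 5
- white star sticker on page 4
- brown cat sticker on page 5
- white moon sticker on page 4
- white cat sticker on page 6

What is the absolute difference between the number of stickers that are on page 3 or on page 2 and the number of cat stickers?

1

stickers on page 3 or on page 2: 10. cat stickers: 11.
|10 − 11| = 11 − 10 = 1.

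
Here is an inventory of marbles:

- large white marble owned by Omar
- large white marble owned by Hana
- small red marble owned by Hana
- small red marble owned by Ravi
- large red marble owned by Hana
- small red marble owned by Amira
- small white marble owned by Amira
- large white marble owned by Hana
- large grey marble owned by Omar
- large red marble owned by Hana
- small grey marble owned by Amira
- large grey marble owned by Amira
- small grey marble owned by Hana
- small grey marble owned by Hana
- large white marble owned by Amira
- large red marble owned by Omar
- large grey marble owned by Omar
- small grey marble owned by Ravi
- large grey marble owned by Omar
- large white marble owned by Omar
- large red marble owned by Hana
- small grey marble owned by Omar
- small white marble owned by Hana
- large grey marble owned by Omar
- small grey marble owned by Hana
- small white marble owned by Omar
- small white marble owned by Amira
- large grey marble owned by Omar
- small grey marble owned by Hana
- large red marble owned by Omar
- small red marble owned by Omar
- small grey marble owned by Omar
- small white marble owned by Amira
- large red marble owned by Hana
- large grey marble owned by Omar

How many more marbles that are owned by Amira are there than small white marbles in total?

marbles owned by Amira: 7.
small white marbles: 5.
7 − 5 = 2.

2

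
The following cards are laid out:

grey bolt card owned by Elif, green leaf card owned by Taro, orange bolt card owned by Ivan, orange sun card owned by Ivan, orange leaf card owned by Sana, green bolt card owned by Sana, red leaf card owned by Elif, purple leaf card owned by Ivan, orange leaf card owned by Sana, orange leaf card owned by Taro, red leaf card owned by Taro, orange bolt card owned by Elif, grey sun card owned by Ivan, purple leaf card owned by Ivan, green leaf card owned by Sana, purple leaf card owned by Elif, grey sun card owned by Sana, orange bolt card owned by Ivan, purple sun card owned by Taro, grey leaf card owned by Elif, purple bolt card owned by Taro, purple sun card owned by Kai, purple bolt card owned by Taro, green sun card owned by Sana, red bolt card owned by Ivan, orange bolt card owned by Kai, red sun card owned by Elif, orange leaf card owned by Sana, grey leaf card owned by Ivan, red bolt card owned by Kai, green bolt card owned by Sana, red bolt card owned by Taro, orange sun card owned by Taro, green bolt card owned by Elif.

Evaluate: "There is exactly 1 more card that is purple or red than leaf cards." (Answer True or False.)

cards that are purple or red: 13.
leaf cards: 13.
The claim requires 13 − 13 (= 0) to equal 1, which does not hold.

False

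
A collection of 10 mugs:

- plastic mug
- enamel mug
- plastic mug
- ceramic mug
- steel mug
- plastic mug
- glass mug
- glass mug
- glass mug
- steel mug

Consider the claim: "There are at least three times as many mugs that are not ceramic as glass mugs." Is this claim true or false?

True

There are 9 mugs that are not ceramic.
There are 3 glass mugs.
The claim requires 9 ≥ 3 × 3 = 9, which holds.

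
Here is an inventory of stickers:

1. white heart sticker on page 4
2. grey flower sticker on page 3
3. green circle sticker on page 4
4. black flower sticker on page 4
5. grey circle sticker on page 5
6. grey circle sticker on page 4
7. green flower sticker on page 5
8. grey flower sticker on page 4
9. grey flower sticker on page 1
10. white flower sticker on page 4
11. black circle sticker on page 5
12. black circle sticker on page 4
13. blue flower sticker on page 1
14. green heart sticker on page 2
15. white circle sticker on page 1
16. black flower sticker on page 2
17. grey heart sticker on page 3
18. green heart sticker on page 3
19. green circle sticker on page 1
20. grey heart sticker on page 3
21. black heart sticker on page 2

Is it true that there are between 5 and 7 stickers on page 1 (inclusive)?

There are 4 stickers on page 1.
The claim requires 5 ≤ 4 ≤ 7, which does not hold.

False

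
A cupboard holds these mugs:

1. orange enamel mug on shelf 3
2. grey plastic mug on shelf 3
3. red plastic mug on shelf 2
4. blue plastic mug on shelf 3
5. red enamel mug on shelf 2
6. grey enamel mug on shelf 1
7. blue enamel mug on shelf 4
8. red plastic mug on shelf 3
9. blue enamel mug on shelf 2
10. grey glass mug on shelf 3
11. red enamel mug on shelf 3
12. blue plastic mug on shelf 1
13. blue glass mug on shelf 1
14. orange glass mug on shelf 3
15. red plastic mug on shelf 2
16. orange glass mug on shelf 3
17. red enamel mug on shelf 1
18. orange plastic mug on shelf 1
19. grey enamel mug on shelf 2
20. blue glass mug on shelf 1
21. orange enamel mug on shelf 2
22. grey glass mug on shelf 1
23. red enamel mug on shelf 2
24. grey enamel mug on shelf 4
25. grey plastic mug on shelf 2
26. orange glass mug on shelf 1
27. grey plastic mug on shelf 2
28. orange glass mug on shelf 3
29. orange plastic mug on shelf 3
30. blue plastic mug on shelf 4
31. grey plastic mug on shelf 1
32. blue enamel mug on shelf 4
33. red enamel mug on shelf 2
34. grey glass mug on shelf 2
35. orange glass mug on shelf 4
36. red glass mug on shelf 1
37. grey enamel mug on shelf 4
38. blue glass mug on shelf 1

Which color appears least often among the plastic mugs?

orange

Counts by color (restricted to plastic mugs): grey 4, red 3, blue 3, orange 2.
The minimum is 2, held uniquely by orange.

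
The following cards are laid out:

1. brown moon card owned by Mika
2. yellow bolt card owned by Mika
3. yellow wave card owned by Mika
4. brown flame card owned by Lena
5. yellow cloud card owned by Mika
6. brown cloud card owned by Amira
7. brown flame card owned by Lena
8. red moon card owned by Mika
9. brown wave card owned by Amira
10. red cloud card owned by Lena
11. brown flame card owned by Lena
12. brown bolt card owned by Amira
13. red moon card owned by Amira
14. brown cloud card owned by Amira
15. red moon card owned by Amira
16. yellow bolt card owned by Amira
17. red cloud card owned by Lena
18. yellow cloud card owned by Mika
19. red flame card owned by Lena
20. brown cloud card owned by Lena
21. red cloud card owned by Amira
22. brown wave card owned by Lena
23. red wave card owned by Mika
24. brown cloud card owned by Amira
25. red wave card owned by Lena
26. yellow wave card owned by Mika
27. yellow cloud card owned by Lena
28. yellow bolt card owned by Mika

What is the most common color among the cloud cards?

brown

Counts by color (restricted to cloud cards): brown 4, red 3, yellow 3.
The maximum is 4, held uniquely by brown.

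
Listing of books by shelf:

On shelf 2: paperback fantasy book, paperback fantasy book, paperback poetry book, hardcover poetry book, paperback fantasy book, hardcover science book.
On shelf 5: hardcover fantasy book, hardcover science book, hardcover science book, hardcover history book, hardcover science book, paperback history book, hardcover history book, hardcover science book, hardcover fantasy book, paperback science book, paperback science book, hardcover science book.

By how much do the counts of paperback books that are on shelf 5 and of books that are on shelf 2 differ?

paperback books on shelf 5: 3. books on shelf 2: 6.
|3 − 6| = 6 − 3 = 3.

3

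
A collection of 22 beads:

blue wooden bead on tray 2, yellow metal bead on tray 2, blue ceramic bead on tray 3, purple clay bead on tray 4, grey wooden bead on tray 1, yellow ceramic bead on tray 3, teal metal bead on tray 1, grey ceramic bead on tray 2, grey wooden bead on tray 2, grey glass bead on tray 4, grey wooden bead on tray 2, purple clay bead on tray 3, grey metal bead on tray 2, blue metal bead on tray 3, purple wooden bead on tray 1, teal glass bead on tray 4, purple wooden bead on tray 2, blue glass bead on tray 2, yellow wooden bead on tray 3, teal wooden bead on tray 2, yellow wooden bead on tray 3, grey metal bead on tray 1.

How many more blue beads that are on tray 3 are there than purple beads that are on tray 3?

blue beads on tray 3: 2.
purple beads on tray 3: 1.
2 − 1 = 1.

1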